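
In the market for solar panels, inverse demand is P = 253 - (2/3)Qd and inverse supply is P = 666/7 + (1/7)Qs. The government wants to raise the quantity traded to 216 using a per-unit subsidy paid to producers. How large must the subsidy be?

At Q = 216, from the demand curve buyers pay Pb = 253 − (2/3)·216 = 109; from the supply curve sellers need Ps = 666/7 + (1/7)·216 = 126.
The subsidy must fill the gap: s = Ps − Pb = 126 − 109 = 17.

Required subsidy s = 17 per unit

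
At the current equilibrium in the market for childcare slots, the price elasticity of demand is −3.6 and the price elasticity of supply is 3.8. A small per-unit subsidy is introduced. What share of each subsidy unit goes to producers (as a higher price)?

For a small subsidy around the equilibrium, the benefit split depends on the relative slopes, which at a point are proportional to the elasticities.
Buyer share = εs/(εs + |εd|) = 3.8/(3.8 + 3.6) = 19/37; seller share = |εd|/(εs + |εd|) = 18/37.
So producers capture 18/37 of the subsidy.

Producer share = 18/37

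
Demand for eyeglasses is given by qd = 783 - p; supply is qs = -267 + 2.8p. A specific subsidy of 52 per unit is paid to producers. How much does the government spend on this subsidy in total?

Government cost = 28340

Pre-subsidy: 783 - p = -267 + 2.8p gives p* = 5250/19, q* = 9627/19.
With the subsidy, sellers receive ps = pb + 52 for each unit, where pb is the price buyers pay.
Supply in terms of pb becomes qs = -267 + 2.8(pb + 52) = -121.4 + 2.8pb. Setting this equal to demand: 783 - pb = -121.4 + 2.8pb, so pb = 238.
Sellers receive ps = 238 + 52 = 290; q' = 783 − 1·238 = 545.
Government outlay = subsidy × quantity = 52 × 545 = 28340.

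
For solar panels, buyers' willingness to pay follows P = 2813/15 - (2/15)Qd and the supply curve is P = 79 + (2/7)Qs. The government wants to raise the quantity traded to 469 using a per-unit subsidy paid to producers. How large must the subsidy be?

At Q = 469, from the demand curve buyers pay Pb = 2813/15 − (2/15)·469 = 125; from the supply curve sellers need Ps = 79 + (2/7)·469 = 213.
The subsidy must fill the gap: s = Ps − Pb = 213 − 125 = 88.

Required subsidy s = 88 per unit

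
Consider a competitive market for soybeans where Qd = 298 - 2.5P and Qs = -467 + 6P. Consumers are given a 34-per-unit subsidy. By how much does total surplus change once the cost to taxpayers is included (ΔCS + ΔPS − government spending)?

Net change in total surplus = -1020

Pre-subsidy: 298 - 2.5P = -467 + 6P gives P* = 90, Q* = 73.
With the rebate, buyers effectively pay Pb = Ps − 34, where Ps is the price sellers receive.
Demand in terms of Ps becomes Qd = 298 − 2.5(Ps − 34) = 383 - 2.5Ps. Setting this equal to supply: 383 - 2.5Ps = -467 + 6Ps, so Ps = 100.
Buyers pay Pb = 100 − 34 = 66; Q' = -467 + 6·100 = 133.
ΔCS = ½(73 + 133)(90 − 66) = 2472; ΔPS = ½(73 + 133)(100 − 90) = 1030.
Government spending = 34 × 133 = 4522.
Net change = 2472 + 1030 − 4522 = -1020. The loss equals the DWL triangle ½·34·60.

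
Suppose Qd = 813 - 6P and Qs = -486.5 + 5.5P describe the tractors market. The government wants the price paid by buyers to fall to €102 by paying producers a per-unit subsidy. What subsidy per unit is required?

At a buyer price of 102, quantity demanded is 813 − 6·102 = 201.
Sellers supply 201 only when they receive Ps with -486.5 + 5.5·Ps = 201, i.e. Ps = 125.
s = Ps − Pb = 125 − 102 = 23.

Required subsidy s = €23 per unit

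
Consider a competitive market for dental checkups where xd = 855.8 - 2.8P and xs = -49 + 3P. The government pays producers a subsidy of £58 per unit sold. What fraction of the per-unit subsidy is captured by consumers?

Pre-subsidy: 855.8 - 2.8P = -49 + 3P gives P* = 156, x* = 419.
With the subsidy, sellers receive Ps = Pb + 58 for each unit, where Pb is the price buyers pay.
Supply in terms of Pb becomes xs = -49 + 3(Pb + 58) = 125 + 3Pb. Setting this equal to demand: 855.8 - 2.8Pb = 125 + 3Pb, so Pb = 126.
Sellers receive Ps = 126 + 58 = 184; x' = 855.8 − 2.8·126 = 503.
Buyers' price falls by P* − Pb = 156 − 126 = 30; sellers' price rises by Ps − P* = 184 − 156 = 28.
So consumers capture 30/58 = 15/29 of each unit of subsidy.

Consumer share = 15/29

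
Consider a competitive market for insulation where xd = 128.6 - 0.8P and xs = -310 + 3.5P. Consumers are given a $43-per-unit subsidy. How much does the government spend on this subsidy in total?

Pre-subsidy: 128.6 - 0.8P = -310 + 3.5P gives P* = 102, x* = 47.
With the rebate, buyers effectively pay Pb = Ps − 43, where Ps is the price sellers receive.
Demand in terms of Ps becomes xd = 128.6 − 0.8(Ps − 43) = 163 - 0.8Ps. Setting this equal to supply: 163 - 0.8Ps = -310 + 3.5Ps, so Ps = 110.
Buyers pay Pb = 110 − 43 = 67; x' = -310 + 3.5·110 = 75.
Government outlay = subsidy × quantity = 43 × 75 = 3225.

Government cost = $3225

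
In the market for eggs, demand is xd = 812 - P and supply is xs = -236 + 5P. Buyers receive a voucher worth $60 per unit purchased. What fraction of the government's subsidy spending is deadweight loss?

DWL / government spending = 75/2062

Pre-subsidy: 812 - P = -236 + 5P gives P* = 524/3, x* = 1912/3.
With the rebate, buyers effectively pay Pb = Ps − 60, where Ps is the price sellers receive.
Demand in terms of Ps becomes xd = 812 − 1(Ps − 60) = 872 - Ps. Setting this equal to supply: 872 - Ps = -236 + 5Ps, so Ps = 554/3.
Buyers pay Pb = 554/3 − 60 = 374/3; x' = -236 + 5·(554/3) = 2062/3.
ΔCS = ½(1912/3 + 2062/3)(524/3 − 374/3) = 99350/3; ΔPS = ½(1912/3 + 2062/3)(554/3 − 524/3) = 19870/3.
Government spending = 60 × 2062/3 = 41240.
DWL = ½ × 60 × (2062/3 − 1912/3) = 1500; fraction = 1500 / 41240 = 75/2062.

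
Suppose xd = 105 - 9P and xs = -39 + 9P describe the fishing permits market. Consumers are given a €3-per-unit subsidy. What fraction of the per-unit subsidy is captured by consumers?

Consumer share = 0.5

Pre-subsidy: 105 - 9P = -39 + 9P gives P* = 8, x* = 33.
With the rebate, buyers effectively pay Pb = Ps − 3, where Ps is the price sellers receive.
Demand in terms of Ps becomes xd = 105 − 9(Ps − 3) = 132 - 9Ps. Setting this equal to supply: 132 - 9Ps = -39 + 9Ps, so Ps = 9.5.
Buyers pay Pb = 9.5 − 3 = 6.5; x' = -39 + 9·9.5 = 46.5.
Buyers' price falls by P* − Pb = 8 − 6.5 = 1.5; sellers' price rises by Ps − P* = 9.5 − 8 = 1.5.
So consumers capture 1.5/3 = 0.5 of each unit of subsidy.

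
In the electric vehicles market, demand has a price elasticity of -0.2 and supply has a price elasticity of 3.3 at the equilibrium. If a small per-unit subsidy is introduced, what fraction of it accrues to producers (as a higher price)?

For a small subsidy around the equilibrium, the benefit split depends on the relative slopes, which at a point are proportional to the elasticities.
Buyer share = εs/(εs + |εd|) = 3.3/(3.3 + 0.2) = 33/35; seller share = |εd|/(εs + |εd|) = 2/35.
So producers capture 2/35 of the subsidy.

Producer share = 2/35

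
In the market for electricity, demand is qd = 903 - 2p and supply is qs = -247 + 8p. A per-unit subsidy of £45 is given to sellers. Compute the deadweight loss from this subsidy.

Pre-subsidy: 903 - 2p = -247 + 8p gives p* = 115, q* = 673.
With the subsidy, sellers receive ps = pb + 45 for each unit, where pb is the price buyers pay.
Supply in terms of pb becomes qs = -247 + 8(pb + 45) = 113 + 8pb. Setting this equal to demand: 903 - 2pb = 113 + 8pb, so pb = 79.
Sellers receive ps = 79 + 45 = 124; q' = 903 − 2·79 = 745.
The subsidy expands output by 745 − 673 = 72 past the efficient level; on those units the gap between marginal cost and willingness to pay runs from 0 up to 45.
DWL = ½ × 45 × 72 = 1620.

Deadweight loss = £1620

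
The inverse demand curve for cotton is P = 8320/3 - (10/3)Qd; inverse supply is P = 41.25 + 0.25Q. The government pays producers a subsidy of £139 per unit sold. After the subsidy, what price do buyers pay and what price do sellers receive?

Buyers pay 4410/43; sellers receive 10387/43

Pre-subsidy: 8320/3 - (10/3)Q = 41.25 + 0.25Q gives Q* = 32785/43 and P* = 9970/43.
With the subsidy, sellers receive Ps = Pb + 139 for each unit, where Pb is the price buyers pay.
On the curves, Pb = 8320/3 - (10/3)Q and Ps = 41.25 + 0.25Q; the wedge Ps − Pb = 139 gives 41.25 + 0.25Q − (8320/3 - (10/3)Q) = 139, so Q' = 34453/43.
Then Pb = 8320/3 − (10/3)·(34453/43) = 4410/43 and Ps = 41.25 + 0.25·(34453/43) = 10387/43.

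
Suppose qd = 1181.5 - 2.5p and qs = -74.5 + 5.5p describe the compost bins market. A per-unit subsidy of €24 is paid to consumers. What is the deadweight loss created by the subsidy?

Pre-subsidy: 1181.5 - 2.5p = -74.5 + 5.5p gives p* = 157, q* = 789.
With the rebate, buyers effectively pay pb = ps − 24, where ps is the price sellers receive.
Demand in terms of ps becomes qd = 1181.5 − 2.5(ps − 24) = 1241.5 - 2.5ps. Setting this equal to supply: 1241.5 - 2.5ps = -74.5 + 5.5ps, so ps = 164.5.
Buyers pay pb = 164.5 − 24 = 140.5; q' = -74.5 + 5.5·164.5 = 830.25.
The subsidy expands output by 830.25 − 789 = 41.25 past the efficient level; on those units the gap between marginal cost and willingness to pay runs from 0 up to 24.
DWL = ½ × 24 × 41.25 = 495.

Deadweight loss = €495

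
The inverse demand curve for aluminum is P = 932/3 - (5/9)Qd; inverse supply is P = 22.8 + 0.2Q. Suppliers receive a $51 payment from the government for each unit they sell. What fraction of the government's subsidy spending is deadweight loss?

DWL / government spending = 45/598

Pre-subsidy: 932/3 - (5/9)Q = 22.8 + 0.2Q gives Q* = 381 and P* = 99.
With the subsidy, sellers receive Ps = Pb + 51 for each unit, where Pb is the price buyers pay.
On the curves, Pb = 932/3 - (5/9)Q and Ps = 22.8 + 0.2Q; the wedge Ps − Pb = 51 gives 22.8 + 0.2Q − (932/3 - (5/9)Q) = 51, so Q' = 448.5.
Then Pb = 932/3 − (5/9)·448.5 = 61.5 and Ps = 22.8 + 0.2·448.5 = 112.5.
ΔCS = ½(381 + 448.5)(99 − 61.5) = 15553.125; ΔPS = ½(381 + 448.5)(112.5 − 99) = 5599.125.
Government spending = 51 × 448.5 = 22873.5.
DWL = ½ × 51 × (448.5 − 381) = 1721.25; fraction = 1721.25 / 22873.5 = 45/598.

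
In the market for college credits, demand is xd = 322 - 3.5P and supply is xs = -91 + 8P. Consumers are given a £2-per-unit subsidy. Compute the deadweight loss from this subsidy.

Pre-subsidy: 322 - 3.5P = -91 + 8P gives P* = 826/23, x* = 4515/23.
With the rebate, buyers effectively pay Pb = Ps − 2, where Ps is the price sellers receive.
Demand in terms of Ps becomes xd = 322 − 3.5(Ps − 2) = 329 - 3.5Ps. Setting this equal to supply: 329 - 3.5Ps = -91 + 8Ps, so Ps = 840/23.
Buyers pay Pb = 840/23 − 2 = 794/23; x' = -91 + 8·(840/23) = 4627/23.
The subsidy expands output by 4627/23 − 4515/23 = 112/23 past the efficient level; on those units the gap between marginal cost and willingness to pay runs from 0 up to 2.
DWL = ½ × 2 × 112/23 = 112/23.

Deadweight loss = 112/23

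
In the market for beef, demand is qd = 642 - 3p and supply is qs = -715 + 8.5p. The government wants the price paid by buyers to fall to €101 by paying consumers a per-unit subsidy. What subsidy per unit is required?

Required subsidy s = €23 per unit

At a buyer price of 101, quantity demanded is 642 − 3·101 = 339.
Sellers supply 339 only when they receive ps with -715 + 8.5·ps = 339, i.e. ps = 124.
s = ps − pb = 124 − 101 = 23.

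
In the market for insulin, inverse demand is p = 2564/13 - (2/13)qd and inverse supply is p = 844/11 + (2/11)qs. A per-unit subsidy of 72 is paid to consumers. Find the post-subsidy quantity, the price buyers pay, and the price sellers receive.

Pre-subsidy: 2564/13 - (2/13)q = 844/11 + (2/11)q gives q* = 359 and p* = 142.
With the rebate, buyers effectively pay pb = ps − 72, where ps is the price sellers receive.
On the curves, pb = 2564/13 - (2/13)q and ps = 844/11 + (2/11)q; the wedge ps − pb = 72 gives 844/11 + (2/11)q − (2564/13 - (2/13)q) = 72, so q' = 573.5.
Then pb = 2564/13 − (2/13)·573.5 = 109 and ps = 844/11 + (2/11)·573.5 = 181.

q' = 573.5; buyers pay 109; sellers receive 181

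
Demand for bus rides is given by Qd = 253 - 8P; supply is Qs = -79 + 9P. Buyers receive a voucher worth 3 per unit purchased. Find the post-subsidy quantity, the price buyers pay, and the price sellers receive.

Pre-subsidy: 253 - 8P = -79 + 9P gives P* = 332/17, Q* = 1645/17.
With the rebate, buyers effectively pay Pb = Ps − 3, where Ps is the price sellers receive.
Demand in terms of Ps becomes Qd = 253 − 8(Ps − 3) = 277 - 8Ps. Setting this equal to supply: 277 - 8Ps = -79 + 9Ps, so Ps = 356/17.
Buyers pay Pb = 356/17 − 3 = 305/17; Q' = -79 + 9·(356/17) = 1861/17.

Q' = 1861/17; buyers pay 305/17; sellers receive 356/17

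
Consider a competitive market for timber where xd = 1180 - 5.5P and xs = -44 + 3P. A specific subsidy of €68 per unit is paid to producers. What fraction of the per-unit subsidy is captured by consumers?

Consumer share = 6/17

Pre-subsidy: 1180 - 5.5P = -44 + 3P gives P* = 144, x* = 388.
With the subsidy, sellers receive Ps = Pb + 68 for each unit, where Pb is the price buyers pay.
Supply in terms of Pb becomes xs = -44 + 3(Pb + 68) = 160 + 3Pb. Setting this equal to demand: 1180 - 5.5Pb = 160 + 3Pb, so Pb = 120.
Sellers receive Ps = 120 + 68 = 188; x' = 1180 − 5.5·120 = 520.
Buyers' price falls by P* − Pb = 144 − 120 = 24; sellers' price rises by Ps − P* = 188 − 144 = 44.
So consumers capture 24/68 = 6/17 of each unit of subsidy.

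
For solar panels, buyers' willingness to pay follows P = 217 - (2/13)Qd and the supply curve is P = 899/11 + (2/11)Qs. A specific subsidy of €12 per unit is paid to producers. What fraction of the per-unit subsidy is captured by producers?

Producer share = 13/24

Pre-subsidy: 217 - (2/13)Q = 899/11 + (2/11)Q gives Q* = 403 and P* = 155.
With the subsidy, sellers receive Ps = Pb + 12 for each unit, where Pb is the price buyers pay.
On the curves, Pb = 217 - (2/13)Q and Ps = 899/11 + (2/11)Q; the wedge Ps − Pb = 12 gives 899/11 + (2/11)Q − (217 - (2/13)Q) = 12, so Q' = 438.75.
Then Pb = 217 − (2/13)·438.75 = 149.5 and Ps = 899/11 + (2/11)·438.75 = 161.5.
Buyers' price falls by P* − Pb = 155 − 149.5 = 5.5; sellers' price rises by Ps − P* = 161.5 − 155 = 6.5.
So producers capture 6.5/12 = 13/24 of each unit of subsidy.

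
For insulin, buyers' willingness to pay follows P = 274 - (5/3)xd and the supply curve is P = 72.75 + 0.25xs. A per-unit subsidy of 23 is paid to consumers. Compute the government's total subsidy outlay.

Government cost = 2691

Pre-subsidy: 274 - (5/3)x = 72.75 + 0.25x gives x* = 105 and P* = 99.
With the rebate, buyers effectively pay Pb = Ps − 23, where Ps is the price sellers receive.
On the curves, Pb = 274 - (5/3)x and Ps = 72.75 + 0.25x; the wedge Ps − Pb = 23 gives 72.75 + 0.25x − (274 - (5/3)x) = 23, so x' = 117.
Then Pb = 274 − (5/3)·117 = 79 and Ps = 72.75 + 0.25·117 = 102.
Government outlay = subsidy × quantity = 23 × 117 = 2691.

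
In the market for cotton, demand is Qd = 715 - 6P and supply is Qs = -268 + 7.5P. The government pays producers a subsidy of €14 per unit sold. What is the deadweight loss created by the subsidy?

Deadweight loss = 980/3

Pre-subsidy: 715 - 6P = -268 + 7.5P gives P* = 1966/27, Q* = 2503/9.
With the subsidy, sellers receive Ps = Pb + 14 for each unit, where Pb is the price buyers pay.
Supply in terms of Pb becomes Qs = -268 + 7.5(Pb + 14) = -163 + 7.5Pb. Setting this equal to demand: 715 - 6Pb = -163 + 7.5Pb, so Pb = 1756/27.
Sellers receive Ps = 1756/27 + 14 = 2134/27; Q' = 715 − 6·(1756/27) = 2923/9.
The subsidy expands output by 2923/9 − 2503/9 = 140/3 past the efficient level; on those units the gap between marginal cost and willingness to pay runs from 0 up to 14.
DWL = ½ × 14 × 140/3 = 980/3.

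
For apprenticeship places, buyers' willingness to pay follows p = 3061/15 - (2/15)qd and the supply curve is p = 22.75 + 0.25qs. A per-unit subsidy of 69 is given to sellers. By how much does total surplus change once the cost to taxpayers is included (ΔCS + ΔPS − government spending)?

Pre-subsidy: 3061/15 - (2/15)q = 22.75 + 0.25q gives q* = 473 and p* = 141.
With the subsidy, sellers receive ps = pb + 69 for each unit, where pb is the price buyers pay.
On the curves, pb = 3061/15 - (2/15)q and ps = 22.75 + 0.25q; the wedge ps − pb = 69 gives 22.75 + 0.25q − (3061/15 - (2/15)q) = 69, so q' = 653.
Then pb = 3061/15 − (2/15)·653 = 117 and ps = 22.75 + 0.25·653 = 186.
ΔCS = ½(473 + 653)(141 − 117) = 13512; ΔPS = ½(473 + 653)(186 − 141) = 25335.
Government spending = 69 × 653 = 45057.
Net change = 13512 + 25335 − 45057 = -6210. The loss equals the DWL triangle ½·69·180.

Net change in total surplus = -6210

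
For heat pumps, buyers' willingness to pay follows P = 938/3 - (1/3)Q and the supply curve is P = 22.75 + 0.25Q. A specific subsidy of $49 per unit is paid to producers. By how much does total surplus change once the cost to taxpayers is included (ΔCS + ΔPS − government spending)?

Net change in total surplus = -$2058

Pre-subsidy: 938/3 - (1/3)Q = 22.75 + 0.25Q gives Q* = 497 and P* = 147.
With the subsidy, sellers receive Ps = Pb + 49 for each unit, where Pb is the price buyers pay.
On the curves, Pb = 938/3 - (1/3)Q and Ps = 22.75 + 0.25Q; the wedge Ps − Pb = 49 gives 22.75 + 0.25Q − (938/3 - (1/3)Q) = 49, so Q' = 581.
Then Pb = 938/3 − (1/3)·581 = 119 and Ps = 22.75 + 0.25·581 = 168.
ΔCS = ½(497 + 581)(147 − 119) = 15092; ΔPS = ½(497 + 581)(168 − 147) = 11319.
Government spending = 49 × 581 = 28469.
Net change = 15092 + 11319 − 28469 = -2058. The loss equals the DWL triangle ½·49·84.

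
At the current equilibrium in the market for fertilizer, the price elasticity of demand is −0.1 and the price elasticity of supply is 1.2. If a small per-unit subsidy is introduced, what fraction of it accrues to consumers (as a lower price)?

Consumer share = 12/13

For a small subsidy around the equilibrium, the benefit split depends on the relative slopes, which at a point are proportional to the elasticities.
Buyer share = εs/(εs + |εd|) = 1.2/(1.2 + 0.1) = 12/13; seller share = |εd|/(εs + |εd|) = 1/13.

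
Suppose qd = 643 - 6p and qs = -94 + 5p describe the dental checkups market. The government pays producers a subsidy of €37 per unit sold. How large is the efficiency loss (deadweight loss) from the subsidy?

Deadweight loss = 20535/11

Pre-subsidy: 643 - 6p = -94 + 5p gives p* = 67, q* = 241.
With the subsidy, sellers receive ps = pb + 37 for each unit, where pb is the price buyers pay.
Supply in terms of pb becomes qs = -94 + 5(pb + 37) = 91 + 5pb. Setting this equal to demand: 643 - 6pb = 91 + 5pb, so pb = 552/11.
Sellers receive ps = 552/11 + 37 = 959/11; q' = 643 − 6·(552/11) = 3761/11.
The subsidy expands output by 3761/11 − 241 = 1110/11 past the efficient level; on those units the gap between marginal cost and willingness to pay runs from 0 up to 37.
DWL = ½ × 37 × 1110/11 = 20535/11.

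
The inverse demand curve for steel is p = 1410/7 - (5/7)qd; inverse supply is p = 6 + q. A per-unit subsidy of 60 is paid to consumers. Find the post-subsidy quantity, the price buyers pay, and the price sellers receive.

q' = 149; buyers pay 95; sellers receive 155

Pre-subsidy: 1410/7 - (5/7)q = 6 + q gives q* = 114 and p* = 120.
With the rebate, buyers effectively pay pb = ps − 60, where ps is the price sellers receive.
On the curves, pb = 1410/7 - (5/7)q and ps = 6 + q; the wedge ps − pb = 60 gives 6 + q − (1410/7 - (5/7)q) = 60, so q' = 149.
Then pb = 1410/7 − (5/7)·149 = 95 and ps = 6 + 1·149 = 155.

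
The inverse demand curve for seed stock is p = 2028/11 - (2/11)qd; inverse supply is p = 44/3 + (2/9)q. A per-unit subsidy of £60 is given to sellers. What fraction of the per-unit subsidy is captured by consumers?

Consumer share = 0.45

Pre-subsidy: 2028/11 - (2/11)q = 44/3 + (2/9)q gives q* = 420 and p* = 108.
With the subsidy, sellers receive ps = pb + 60 for each unit, where pb is the price buyers pay.
On the curves, pb = 2028/11 - (2/11)q and ps = 44/3 + (2/9)q; the wedge ps − pb = 60 gives 44/3 + (2/9)q − (2028/11 - (2/11)q) = 60, so q' = 568.5.
Then pb = 2028/11 − (2/11)·568.5 = 81 and ps = 44/3 + (2/9)·568.5 = 141.
Buyers' price falls by p* − pb = 108 − 81 = 27; sellers' price rises by ps − p* = 141 − 108 = 33.
So consumers capture 27/60 = 0.45 of each unit of subsidy.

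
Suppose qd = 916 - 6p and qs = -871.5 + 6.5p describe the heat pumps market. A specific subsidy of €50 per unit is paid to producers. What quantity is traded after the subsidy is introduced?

q' = 214

Pre-subsidy: 916 - 6p = -871.5 + 6.5p gives p* = 143, q* = 58.
With the subsidy, sellers receive ps = pb + 50 for each unit, where pb is the price buyers pay.
Supply in terms of pb becomes qs = -871.5 + 6.5(pb + 50) = -546.5 + 6.5pb. Setting this equal to demand: 916 - 6pb = -546.5 + 6.5pb, so pb = 117.
Sellers receive ps = 117 + 50 = 167; q' = 916 − 6·117 = 214.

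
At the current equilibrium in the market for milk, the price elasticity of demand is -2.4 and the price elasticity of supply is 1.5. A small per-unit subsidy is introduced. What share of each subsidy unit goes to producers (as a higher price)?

Producer share = 8/13

For a small subsidy around the equilibrium, the benefit split depends on the relative slopes, which at a point are proportional to the elasticities.
Buyer share = εs/(εs + |εd|) = 1.5/(1.5 + 2.4) = 5/13; seller share = |εd|/(εs + |εd|) = 8/13.
So producers capture 8/13 of the subsidy.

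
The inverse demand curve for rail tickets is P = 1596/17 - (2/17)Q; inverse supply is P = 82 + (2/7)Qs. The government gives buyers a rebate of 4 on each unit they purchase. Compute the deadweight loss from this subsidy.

Deadweight loss = 119/6

Pre-subsidy: 1596/17 - (2/17)Q = 82 + (2/7)Q gives Q* = 707/24 and P* = 1085/12.
With the rebate, buyers effectively pay Pb = Ps − 4, where Ps is the price sellers receive.
On the curves, Pb = 1596/17 - (2/17)Q and Ps = 82 + (2/7)Q; the wedge Ps − Pb = 4 gives 82 + (2/7)Q − (1596/17 - (2/17)Q) = 4, so Q' = 39.375.
Then Pb = 1596/17 − (2/17)·39.375 = 89.25 and Ps = 82 + (2/7)·39.375 = 93.25.
The subsidy expands output by 39.375 − 707/24 = 119/12 past the efficient level; on those units the gap between marginal cost and willingness to pay runs from 0 up to 4.
DWL = ½ × 4 × 119/12 = 119/6.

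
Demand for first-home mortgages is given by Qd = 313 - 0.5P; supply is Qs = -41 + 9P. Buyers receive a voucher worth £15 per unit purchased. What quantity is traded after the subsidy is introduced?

Pre-subsidy: 313 - 0.5P = -41 + 9P gives P* = 708/19, Q* = 5593/19.
With the rebate, buyers effectively pay Pb = Ps − 15, where Ps is the price sellers receive.
Demand in terms of Ps becomes Qd = 313 − 0.5(Ps − 15) = 320.5 - 0.5Ps. Setting this equal to supply: 320.5 - 0.5Ps = -41 + 9Ps, so Ps = 723/19.
Buyers pay Pb = 723/19 − 15 = 438/19; Q' = -41 + 9·(723/19) = 5728/19.

Q' = 5728/19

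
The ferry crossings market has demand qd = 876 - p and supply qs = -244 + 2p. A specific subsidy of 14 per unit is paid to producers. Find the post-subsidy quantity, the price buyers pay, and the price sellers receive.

q' = 512; buyers pay 364; sellers receive 378

Pre-subsidy: 876 - p = -244 + 2p gives p* = 1120/3, q* = 1508/3.
With the subsidy, sellers receive ps = pb + 14 for each unit, where pb is the price buyers pay.
Supply in terms of pb becomes qs = -244 + 2(pb + 14) = -216 + 2pb. Setting this equal to demand: 876 - pb = -216 + 2pb, so pb = 364.
Sellers receive ps = 364 + 14 = 378; q' = 876 − 1·364 = 512.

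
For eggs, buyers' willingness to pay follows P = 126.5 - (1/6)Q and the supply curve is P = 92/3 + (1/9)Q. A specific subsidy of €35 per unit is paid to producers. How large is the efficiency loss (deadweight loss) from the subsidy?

Deadweight loss = €2205

Pre-subsidy: 126.5 - (1/6)Q = 92/3 + (1/9)Q gives Q* = 345 and P* = 69.
With the subsidy, sellers receive Ps = Pb + 35 for each unit, where Pb is the price buyers pay.
On the curves, Pb = 126.5 - (1/6)Q and Ps = 92/3 + (1/9)Q; the wedge Ps − Pb = 35 gives 92/3 + (1/9)Q − (126.5 - (1/6)Q) = 35, so Q' = 471.
Then Pb = 126.5 − (1/6)·471 = 48 and Ps = 92/3 + (1/9)·471 = 83.
The subsidy expands output by 471 − 345 = 126 past the efficient level; on those units the gap between marginal cost and willingness to pay runs from 0 up to 35.
DWL = ½ × 35 × 126 = 2205.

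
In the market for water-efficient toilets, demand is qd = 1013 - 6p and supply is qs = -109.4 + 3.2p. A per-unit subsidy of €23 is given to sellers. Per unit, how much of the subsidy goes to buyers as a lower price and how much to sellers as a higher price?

Buyers gain €8 per unit; sellers gain €15 per unit

Pre-subsidy: 1013 - 6p = -109.4 + 3.2p gives p* = 122, q* = 281.
With the subsidy, sellers receive ps = pb + 23 for each unit, where pb is the price buyers pay.
Supply in terms of pb becomes qs = -109.4 + 3.2(pb + 23) = -35.8 + 3.2pb. Setting this equal to demand: 1013 - 6pb = -35.8 + 3.2pb, so pb = 114.
Sellers receive ps = 114 + 23 = 137; q' = 1013 − 6·114 = 329.
Buyers' price falls by p* − pb = 122 − 114 = 8; sellers' price rises by ps − p* = 137 − 122 = 15.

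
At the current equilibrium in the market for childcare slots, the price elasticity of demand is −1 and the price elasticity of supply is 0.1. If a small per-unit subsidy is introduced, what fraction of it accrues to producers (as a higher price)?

For a small subsidy around the equilibrium, the benefit split depends on the relative slopes, which at a point are proportional to the elasticities.
Buyer share = εs/(εs + |εd|) = 0.1/(0.1 + 1) = 1/11; seller share = |εd|/(εs + |εd|) = 10/11.
So producers capture 10/11 of the subsidy.

Producer share = 10/11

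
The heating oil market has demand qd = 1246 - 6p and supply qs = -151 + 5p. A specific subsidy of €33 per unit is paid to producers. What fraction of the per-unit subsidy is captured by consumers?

Pre-subsidy: 1246 - 6p = -151 + 5p gives p* = 127, q* = 484.
With the subsidy, sellers receive ps = pb + 33 for each unit, where pb is the price buyers pay.
Supply in terms of pb becomes qs = -151 + 5(pb + 33) = 14 + 5pb. Setting this equal to demand: 1246 - 6pb = 14 + 5pb, so pb = 112.
Sellers receive ps = 112 + 33 = 145; q' = 1246 − 6·112 = 574.
Buyers' price falls by p* − pb = 127 − 112 = 15; sellers' price rises by ps − p* = 145 − 127 = 18.
So consumers capture 15/33 = 5/11 of each unit of subsidy.

Consumer share = 5/11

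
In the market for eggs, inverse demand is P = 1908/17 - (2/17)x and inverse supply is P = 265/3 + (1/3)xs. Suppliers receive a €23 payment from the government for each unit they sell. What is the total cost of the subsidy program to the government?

Pre-subsidy: 1908/17 - (2/17)x = 265/3 + (1/3)x gives x* = 53 and P* = 106.
With the subsidy, sellers receive Ps = Pb + 23 for each unit, where Pb is the price buyers pay.
On the curves, Pb = 1908/17 - (2/17)x and Ps = 265/3 + (1/3)x; the wedge Ps − Pb = 23 gives 265/3 + (1/3)x − (1908/17 - (2/17)x) = 23, so x' = 104.
Then Pb = 1908/17 − (2/17)·104 = 100 and Ps = 265/3 + (1/3)·104 = 123.
Government outlay = subsidy × quantity = 23 × 104 = 2392.

Government cost = €2392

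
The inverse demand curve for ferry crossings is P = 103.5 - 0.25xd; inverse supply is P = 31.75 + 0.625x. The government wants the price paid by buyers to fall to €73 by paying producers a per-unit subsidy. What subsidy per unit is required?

At a buyer price of 73, quantity demanded is 414 − 4·73 = 122.
Sellers supply 122 only when they receive Ps = 31.75 + 0.625·122 = 108.
s = Ps − Pb = 108 − 73 = 35.

Required subsidy s = €35 per unit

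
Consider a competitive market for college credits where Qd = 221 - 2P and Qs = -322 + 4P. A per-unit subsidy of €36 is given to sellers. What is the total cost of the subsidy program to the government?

Pre-subsidy: 221 - 2P = -322 + 4P gives P* = 90.5, Q* = 40.
With the subsidy, sellers receive Ps = Pb + 36 for each unit, where Pb is the price buyers pay.
Supply in terms of Pb becomes Qs = -322 + 4(Pb + 36) = -178 + 4Pb. Setting this equal to demand: 221 - 2Pb = -178 + 4Pb, so Pb = 66.5.
Sellers receive Ps = 66.5 + 36 = 102.5; Q' = 221 − 2·66.5 = 88.
Government outlay = subsidy × quantity = 36 × 88 = 3168.

Government cost = €3168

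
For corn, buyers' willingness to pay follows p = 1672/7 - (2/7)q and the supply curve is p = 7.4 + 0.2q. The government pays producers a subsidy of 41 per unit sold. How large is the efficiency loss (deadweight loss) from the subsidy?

Pre-subsidy: 1672/7 - (2/7)q = 7.4 + 0.2q gives q* = 8101/17 and p* = 1746/17.
With the subsidy, sellers receive ps = pb + 41 for each unit, where pb is the price buyers pay.
On the curves, pb = 1672/7 - (2/7)q and ps = 7.4 + 0.2q; the wedge ps − pb = 41 gives 7.4 + 0.2q − (1672/7 - (2/7)q) = 41, so q' = 9536/17.
Then pb = 1672/7 − (2/7)·(9536/17) = 1336/17 and ps = 7.4 + 0.2·(9536/17) = 2033/17.
The subsidy expands output by 9536/17 − 8101/17 = 1435/17 past the efficient level; on those units the gap between marginal cost and willingness to pay runs from 0 up to 41.
DWL = ½ × 41 × 1435/17 = 58835/34.

Deadweight loss = 58835/34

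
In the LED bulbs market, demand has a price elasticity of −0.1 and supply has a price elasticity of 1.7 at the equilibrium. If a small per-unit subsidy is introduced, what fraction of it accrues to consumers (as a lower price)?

For a small subsidy around the equilibrium, the benefit split depends on the relative slopes, which at a point are proportional to the elasticities.
Buyer share = εs/(εs + |εd|) = 1.7/(1.7 + 0.1) = 17/18; seller share = |εd|/(εs + |εd|) = 1/18.

Consumer share = 17/18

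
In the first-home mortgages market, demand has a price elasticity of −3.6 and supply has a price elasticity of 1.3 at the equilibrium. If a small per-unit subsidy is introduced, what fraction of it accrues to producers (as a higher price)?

Producer share = 36/49

For a small subsidy around the equilibrium, the benefit split depends on the relative slopes, which at a point are proportional to the elasticities.
Buyer share = εs/(εs + |εd|) = 1.3/(1.3 + 3.6) = 13/49; seller share = |εd|/(εs + |εd|) = 36/49.
So producers capture 36/49 of the subsidy.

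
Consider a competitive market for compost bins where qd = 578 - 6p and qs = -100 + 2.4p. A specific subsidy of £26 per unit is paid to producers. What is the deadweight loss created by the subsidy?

Deadweight loss = 4056/7

Pre-subsidy: 578 - 6p = -100 + 2.4p gives p* = 565/7, q* = 656/7.
With the subsidy, sellers receive ps = pb + 26 for each unit, where pb is the price buyers pay.
Supply in terms of pb becomes qs = -100 + 2.4(pb + 26) = -37.6 + 2.4pb. Setting this equal to demand: 578 - 6pb = -37.6 + 2.4pb, so pb = 513/7.
Sellers receive ps = 513/7 + 26 = 695/7; q' = 578 − 6·(513/7) = 968/7.
The subsidy expands output by 968/7 − 656/7 = 312/7 past the efficient level; on those units the gap between marginal cost and willingness to pay runs from 0 up to 26.
DWL = ½ × 26 × 312/7 = 4056/7.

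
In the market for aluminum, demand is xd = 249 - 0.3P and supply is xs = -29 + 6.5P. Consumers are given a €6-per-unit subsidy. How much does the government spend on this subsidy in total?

Government cost = 48645/34

Pre-subsidy: 249 - 0.3P = -29 + 6.5P gives P* = 695/17, x* = 8049/34.
With the rebate, buyers effectively pay Pb = Ps − 6, where Ps is the price sellers receive.
Demand in terms of Ps becomes xd = 249 − 0.3(Ps − 6) = 250.8 - 0.3Ps. Setting this equal to supply: 250.8 - 0.3Ps = -29 + 6.5Ps, so Ps = 1399/34.
Buyers pay Pb = 1399/34 − 6 = 1195/34; x' = -29 + 6.5·(1399/34) = 16215/68.
Government outlay = subsidy × quantity = 6 × 16215/68 = 48645/34.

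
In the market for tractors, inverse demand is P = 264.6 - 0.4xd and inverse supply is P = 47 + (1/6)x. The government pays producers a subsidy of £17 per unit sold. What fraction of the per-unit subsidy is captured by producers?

Producer share = 5/17

Pre-subsidy: 264.6 - 0.4x = 47 + (1/6)x gives x* = 384 and P* = 111.
With the subsidy, sellers receive Ps = Pb + 17 for each unit, where Pb is the price buyers pay.
On the curves, Pb = 264.6 - 0.4x and Ps = 47 + (1/6)x; the wedge Ps − Pb = 17 gives 47 + (1/6)x − (264.6 - 0.4x) = 17, so x' = 414.
Then Pb = 264.6 − 0.4·414 = 99 and Ps = 47 + (1/6)·414 = 116.
Buyers' price falls by P* − Pb = 111 − 99 = 12; sellers' price rises by Ps − P* = 116 − 111 = 5.
So producers capture 5/17 = 5/17 of each unit of subsidy.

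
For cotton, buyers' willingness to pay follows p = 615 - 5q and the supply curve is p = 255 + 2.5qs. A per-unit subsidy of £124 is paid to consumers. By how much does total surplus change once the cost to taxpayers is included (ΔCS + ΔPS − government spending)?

Net change in total surplus = -15376/15

Pre-subsidy: 615 - 5q = 255 + 2.5q gives q* = 48 and p* = 375.
With the rebate, buyers effectively pay pb = ps − 124, where ps is the price sellers receive.
On the curves, pb = 615 - 5q and ps = 255 + 2.5q; the wedge ps − pb = 124 gives 255 + 2.5q − (615 - 5q) = 124, so q' = 968/15.
Then pb = 615 − 5·(968/15) = 877/3 and ps = 255 + 2.5·(968/15) = 1249/3.
ΔCS = ½(48 + 968/15)(375 − 877/3) = 209312/45; ΔPS = ½(48 + 968/15)(1249/3 − 375) = 104656/45.
Government spending = 124 × 968/15 = 120032/15.
Net change = 209312/45 + 104656/45 − 120032/15 = -15376/15. The loss equals the DWL triangle ½·124·248/15.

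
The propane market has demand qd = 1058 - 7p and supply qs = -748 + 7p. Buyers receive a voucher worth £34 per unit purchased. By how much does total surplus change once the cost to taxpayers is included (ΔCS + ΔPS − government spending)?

Pre-subsidy: 1058 - 7p = -748 + 7p gives p* = 129, q* = 155.
With the rebate, buyers effectively pay pb = ps − 34, where ps is the price sellers receive.
Demand in terms of ps becomes qd = 1058 − 7(ps − 34) = 1296 - 7ps. Setting this equal to supply: 1296 - 7ps = -748 + 7ps, so ps = 146.
Buyers pay pb = 146 − 34 = 112; q' = -748 + 7·146 = 274.
ΔCS = ½(155 + 274)(129 − 112) = 3646.5; ΔPS = ½(155 + 274)(146 − 129) = 3646.5.
Government spending = 34 × 274 = 9316.
Net change = 3646.5 + 3646.5 − 9316 = -2023. The loss equals the DWL triangle ½·34·119.

Net change in total surplus = -£2023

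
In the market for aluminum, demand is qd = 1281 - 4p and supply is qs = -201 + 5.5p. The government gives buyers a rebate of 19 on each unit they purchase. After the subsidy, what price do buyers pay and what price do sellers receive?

Buyers pay 145; sellers receive 164

Pre-subsidy: 1281 - 4p = -201 + 5.5p gives p* = 156, q* = 657.
With the rebate, buyers effectively pay pb = ps − 19, where ps is the price sellers receive.
Demand in terms of ps becomes qd = 1281 − 4(ps − 19) = 1357 - 4ps. Setting this equal to supply: 1357 - 4ps = -201 + 5.5ps, so ps = 164.
Buyers pay pb = 164 − 19 = 145; q' = -201 + 5.5·164 = 701.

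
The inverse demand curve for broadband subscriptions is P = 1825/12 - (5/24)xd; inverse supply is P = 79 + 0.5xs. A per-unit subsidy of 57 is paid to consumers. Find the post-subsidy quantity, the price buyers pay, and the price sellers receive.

x' = 3122/17; buyers pay 1935/17; sellers receive 2904/17

Pre-subsidy: 1825/12 - (5/24)x = 79 + 0.5x gives x* = 1754/17 and P* = 2220/17.
With the rebate, buyers effectively pay Pb = Ps − 57, where Ps is the price sellers receive.
On the curves, Pb = 1825/12 - (5/24)x and Ps = 79 + 0.5x; the wedge Ps − Pb = 57 gives 79 + 0.5x − (1825/12 - (5/24)x) = 57, so x' = 3122/17.
Then Pb = 1825/12 − (5/24)·(3122/17) = 1935/17 and Ps = 79 + 0.5·(3122/17) = 2904/17.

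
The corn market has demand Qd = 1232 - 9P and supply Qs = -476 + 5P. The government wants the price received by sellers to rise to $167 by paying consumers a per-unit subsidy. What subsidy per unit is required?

Required subsidy s = $70 per unit

At a seller price of 167, quantity supplied is -476 + 5·167 = 359.
Buyers absorb 359 only when they pay Pb with 1232 − 9·Pb = 359, i.e. Pb = 97.
s = Ps − Pb = 167 − 97 = 70.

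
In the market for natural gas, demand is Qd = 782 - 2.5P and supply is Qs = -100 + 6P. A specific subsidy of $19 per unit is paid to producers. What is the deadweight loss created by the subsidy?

Pre-subsidy: 782 - 2.5P = -100 + 6P gives P* = 1764/17, Q* = 8884/17.
With the subsidy, sellers receive Ps = Pb + 19 for each unit, where Pb is the price buyers pay.
Supply in terms of Pb becomes Qs = -100 + 6(Pb + 19) = 14 + 6Pb. Setting this equal to demand: 782 - 2.5Pb = 14 + 6Pb, so Pb = 1536/17.
Sellers receive Ps = 1536/17 + 19 = 1859/17; Q' = 782 − 2.5·(1536/17) = 9454/17.
The subsidy expands output by 9454/17 − 8884/17 = 570/17 past the efficient level; on those units the gap between marginal cost and willingness to pay runs from 0 up to 19.
DWL = ½ × 19 × 570/17 = 5415/17.

Deadweight loss = 5415/17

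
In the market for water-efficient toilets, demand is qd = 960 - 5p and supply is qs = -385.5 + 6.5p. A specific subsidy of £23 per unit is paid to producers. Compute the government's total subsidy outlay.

Pre-subsidy: 960 - 5p = -385.5 + 6.5p gives p* = 117, q* = 375.
With the subsidy, sellers receive ps = pb + 23 for each unit, where pb is the price buyers pay.
Supply in terms of pb becomes qs = -385.5 + 6.5(pb + 23) = -236 + 6.5pb. Setting this equal to demand: 960 - 5pb = -236 + 6.5pb, so pb = 104.
Sellers receive ps = 104 + 23 = 127; q' = 960 − 5·104 = 440.
Government outlay = subsidy × quantity = 23 × 440 = 10120.

Government cost = £10120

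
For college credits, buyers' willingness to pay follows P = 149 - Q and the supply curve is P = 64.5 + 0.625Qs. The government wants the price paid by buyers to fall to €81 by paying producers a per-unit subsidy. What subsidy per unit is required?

Required subsidy s = €26 per unit

At a buyer price of 81, quantity demanded is 149 − 1·81 = 68.
Sellers supply 68 only when they receive Ps = 64.5 + 0.625·68 = 107.
s = Ps − Pb = 107 − 81 = 26.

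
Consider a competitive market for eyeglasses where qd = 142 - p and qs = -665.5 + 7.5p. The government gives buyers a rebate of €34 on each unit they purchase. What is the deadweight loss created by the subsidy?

Deadweight loss = €510

Pre-subsidy: 142 - p = -665.5 + 7.5p gives p* = 95, q* = 47.
With the rebate, buyers effectively pay pb = ps − 34, where ps is the price sellers receive.
Demand in terms of ps becomes qd = 142 − 1(ps − 34) = 176 - ps. Setting this equal to supply: 176 - ps = -665.5 + 7.5ps, so ps = 99.
Buyers pay pb = 99 − 34 = 65; q' = -665.5 + 7.5·99 = 77.
The subsidy expands output by 77 − 47 = 30 past the efficient level; on those units the gap between marginal cost and willingness to pay runs from 0 up to 34.
DWL = ½ × 34 × 30 = 510.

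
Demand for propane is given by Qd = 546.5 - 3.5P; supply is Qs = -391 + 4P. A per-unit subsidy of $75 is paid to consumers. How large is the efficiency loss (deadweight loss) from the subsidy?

Deadweight loss = $5250

Pre-subsidy: 546.5 - 3.5P = -391 + 4P gives P* = 125, Q* = 109.
With the rebate, buyers effectively pay Pb = Ps − 75, where Ps is the price sellers receive.
Demand in terms of Ps becomes Qd = 546.5 − 3.5(Ps − 75) = 809 - 3.5Ps. Setting this equal to supply: 809 - 3.5Ps = -391 + 4Ps, so Ps = 160.
Buyers pay Pb = 160 − 75 = 85; Q' = -391 + 4·160 = 249.
The subsidy expands output by 249 − 109 = 140 past the efficient level; on those units the gap between marginal cost and willingness to pay runs from 0 up to 75.
DWL = ½ × 75 × 140 = 5250.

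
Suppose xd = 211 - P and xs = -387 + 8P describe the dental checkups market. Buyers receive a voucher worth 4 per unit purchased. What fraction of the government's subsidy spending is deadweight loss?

DWL / government spending = 16/1333

Pre-subsidy: 211 - P = -387 + 8P gives P* = 598/9, x* = 1301/9.
With the rebate, buyers effectively pay Pb = Ps − 4, where Ps is the price sellers receive.
Demand in terms of Ps becomes xd = 211 − 1(Ps − 4) = 215 - Ps. Setting this equal to supply: 215 - Ps = -387 + 8Ps, so Ps = 602/9.
Buyers pay Pb = 602/9 − 4 = 566/9; x' = -387 + 8·(602/9) = 1333/9.
ΔCS = ½(1301/9 + 1333/9)(598/9 − 566/9) = 14048/27; ΔPS = ½(1301/9 + 1333/9)(602/9 − 598/9) = 1756/27.
Government spending = 4 × 1333/9 = 5332/9.
DWL = ½ × 4 × (1333/9 − 1301/9) = 64/9; fraction = (64/9) / (5332/9) = 16/1333.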